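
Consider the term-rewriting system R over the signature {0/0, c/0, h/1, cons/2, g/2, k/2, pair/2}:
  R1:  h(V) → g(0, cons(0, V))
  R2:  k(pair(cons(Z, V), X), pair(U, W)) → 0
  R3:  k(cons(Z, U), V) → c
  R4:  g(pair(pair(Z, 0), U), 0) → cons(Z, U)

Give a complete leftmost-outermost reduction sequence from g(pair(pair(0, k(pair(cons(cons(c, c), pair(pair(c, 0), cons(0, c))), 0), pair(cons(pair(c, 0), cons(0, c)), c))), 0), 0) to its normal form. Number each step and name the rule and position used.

1. g(pair(pair(0, k(pair(cons(cons(c, c), pair(pair(c, 0), cons(0, c))), 0), pair(cons(pair(c, 0), cons(0, c)), c))), 0), 0)  →  g(pair(pair(0, 0), 0), 0)   [R2 at 1.1.2]
2. g(pair(pair(0, 0), 0), 0)  →  cons(0, 0)   [R4 at ε]

cons(0, 0)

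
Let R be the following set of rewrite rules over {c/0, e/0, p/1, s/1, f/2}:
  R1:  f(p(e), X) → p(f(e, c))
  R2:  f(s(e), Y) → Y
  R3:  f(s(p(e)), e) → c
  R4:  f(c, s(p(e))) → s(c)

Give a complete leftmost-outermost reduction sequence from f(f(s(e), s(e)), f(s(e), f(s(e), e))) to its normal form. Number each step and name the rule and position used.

e

1. f(f(s(e), s(e)), f(s(e), f(s(e), e)))  →  f(s(e), f(s(e), f(s(e), e)))   [R2 at 1]
2. f(s(e), f(s(e), f(s(e), e)))  →  f(s(e), f(s(e), e))   [R2 at ε]
3. f(s(e), f(s(e), e))  →  f(s(e), e)   [R2 at ε]
4. f(s(e), e)  →  e   [R2 at ε]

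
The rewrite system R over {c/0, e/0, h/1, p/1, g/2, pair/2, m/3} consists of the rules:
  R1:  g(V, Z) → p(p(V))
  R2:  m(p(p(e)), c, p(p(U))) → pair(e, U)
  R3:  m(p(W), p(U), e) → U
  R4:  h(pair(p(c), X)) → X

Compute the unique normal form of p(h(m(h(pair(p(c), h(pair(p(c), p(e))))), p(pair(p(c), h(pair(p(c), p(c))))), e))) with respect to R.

1. p(h(m(h(pair(p(c), h(pair(p(c), p(e))))), p(pair(p(c), h(pair(p(c), p(c))))), e)))  →  p(h(m(h(pair(p(c), p(e))), p(pair(p(c), h(pair(p(c), p(c))))), e)))   [R4 at 1.1.1]
2. p(h(m(h(pair(p(c), p(e))), p(pair(p(c), h(pair(p(c), p(c))))), e)))  →  p(h(m(p(e), p(pair(p(c), h(pair(p(c), p(c))))), e)))   [R4 at 1.1.1]
3. p(h(m(p(e), p(pair(p(c), h(pair(p(c), p(c))))), e)))  →  p(h(pair(p(c), h(pair(p(c), p(c))))))   [R3 at 1.1]
4. p(h(pair(p(c), h(pair(p(c), p(c))))))  →  p(h(pair(p(c), p(c))))   [R4 at 1]
5. p(h(pair(p(c), p(c))))  →  p(p(c))   [R4 at 1]

p(p(c))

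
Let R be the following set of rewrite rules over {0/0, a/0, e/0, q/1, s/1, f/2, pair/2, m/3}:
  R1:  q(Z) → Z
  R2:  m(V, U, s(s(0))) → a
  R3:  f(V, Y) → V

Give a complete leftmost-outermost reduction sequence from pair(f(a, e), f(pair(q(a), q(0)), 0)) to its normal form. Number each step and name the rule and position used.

pair(a, pair(a, 0))

1. pair(f(a, e), f(pair(q(a), q(0)), 0))  →  pair(a, f(pair(q(a), q(0)), 0))   [R3 at 1]
2. pair(a, f(pair(q(a), q(0)), 0))  →  pair(a, pair(q(a), q(0)))   [R3 at 2]
3. pair(a, pair(q(a), q(0)))  →  pair(a, pair(a, q(0)))   [R1 at 2.1]
4. pair(a, pair(a, q(0)))  →  pair(a, pair(a, 0))   [R1 at 2.2]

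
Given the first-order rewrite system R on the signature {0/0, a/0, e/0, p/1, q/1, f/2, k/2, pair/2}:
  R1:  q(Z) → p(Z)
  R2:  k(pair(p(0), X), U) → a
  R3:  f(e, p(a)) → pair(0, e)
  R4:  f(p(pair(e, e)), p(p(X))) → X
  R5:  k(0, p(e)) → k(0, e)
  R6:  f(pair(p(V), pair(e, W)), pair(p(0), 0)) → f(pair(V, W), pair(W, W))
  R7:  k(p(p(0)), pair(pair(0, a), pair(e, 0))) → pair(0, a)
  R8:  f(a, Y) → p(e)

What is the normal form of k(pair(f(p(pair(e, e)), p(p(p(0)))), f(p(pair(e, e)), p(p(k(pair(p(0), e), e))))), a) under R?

a

1. k(pair(f(p(pair(e, e)), p(p(p(0)))), f(p(pair(e, e)), p(p(k(pair(p(0), e), e))))), a)  →  k(pair(p(0), f(p(pair(e, e)), p(p(k(pair(p(0), e), e))))), a)   [R4 at 1.1]
2. k(pair(p(0), f(p(pair(e, e)), p(p(k(pair(p(0), e), e))))), a)  →  a   [R2 at ε]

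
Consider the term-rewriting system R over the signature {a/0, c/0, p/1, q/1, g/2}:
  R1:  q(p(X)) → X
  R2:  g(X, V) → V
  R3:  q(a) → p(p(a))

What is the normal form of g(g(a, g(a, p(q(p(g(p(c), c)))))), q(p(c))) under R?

c

1. g(g(a, g(a, p(q(p(g(p(c), c)))))), q(p(c)))  →  q(p(c))   [R2 at ε]
2. q(p(c))  →  c   [R1 at ε]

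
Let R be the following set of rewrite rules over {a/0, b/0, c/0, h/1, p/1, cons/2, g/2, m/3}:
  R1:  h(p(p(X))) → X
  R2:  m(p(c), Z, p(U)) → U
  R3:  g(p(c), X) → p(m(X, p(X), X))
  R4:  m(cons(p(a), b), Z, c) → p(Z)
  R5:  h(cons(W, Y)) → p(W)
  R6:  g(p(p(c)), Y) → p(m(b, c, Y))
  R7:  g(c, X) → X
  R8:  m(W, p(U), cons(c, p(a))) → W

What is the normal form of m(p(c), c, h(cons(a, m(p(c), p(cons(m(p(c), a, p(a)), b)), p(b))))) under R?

a

1. m(p(c), c, h(cons(a, m(p(c), p(cons(m(p(c), a, p(a)), b)), p(b)))))  →  m(p(c), c, p(a))   [R5 at 3]
2. m(p(c), c, p(a))  →  a   [R2 at ε]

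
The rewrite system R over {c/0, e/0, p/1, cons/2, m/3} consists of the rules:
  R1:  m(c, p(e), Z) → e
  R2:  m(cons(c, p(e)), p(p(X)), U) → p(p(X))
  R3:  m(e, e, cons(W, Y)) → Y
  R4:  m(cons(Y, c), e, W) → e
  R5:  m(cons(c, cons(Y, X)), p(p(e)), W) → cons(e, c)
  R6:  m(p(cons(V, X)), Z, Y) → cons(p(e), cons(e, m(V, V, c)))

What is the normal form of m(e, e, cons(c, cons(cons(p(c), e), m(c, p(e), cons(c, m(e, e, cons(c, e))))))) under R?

cons(cons(p(c), e), e)

1. m(e, e, cons(c, cons(cons(p(c), e), m(c, p(e), cons(c, m(e, e, cons(c, e)))))))  →  cons(cons(p(c), e), m(c, p(e), cons(c, m(e, e, cons(c, e)))))   [R3 at ε]
2. cons(cons(p(c), e), m(c, p(e), cons(c, m(e, e, cons(c, e)))))  →  cons(cons(p(c), e), e)   [R1 at 2]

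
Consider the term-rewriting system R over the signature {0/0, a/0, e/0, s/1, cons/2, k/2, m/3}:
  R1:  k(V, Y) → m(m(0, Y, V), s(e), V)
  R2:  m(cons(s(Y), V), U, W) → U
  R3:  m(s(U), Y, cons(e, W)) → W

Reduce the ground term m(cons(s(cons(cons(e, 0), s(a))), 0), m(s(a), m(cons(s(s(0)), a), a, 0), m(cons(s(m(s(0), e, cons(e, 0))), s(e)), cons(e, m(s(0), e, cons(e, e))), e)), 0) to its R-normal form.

1. m(cons(s(cons(cons(e, 0), s(a))), 0), m(s(a), m(cons(s(s(0)), a), a, 0), m(cons(s(m(s(0), e, cons(e, 0))), s(e)), cons(e, m(s(0), e, cons(e, e))), e)), 0)  →  m(s(a), m(cons(s(s(0)), a), a, 0), m(cons(s(m(s(0), e, cons(e, 0))), s(e)), cons(e, m(s(0), e, cons(e, e))), e))   [R2 at ε]
2. m(s(a), m(cons(s(s(0)), a), a, 0), m(cons(s(m(s(0), e, cons(e, 0))), s(e)), cons(e, m(s(0), e, cons(e, e))), e))  →  m(s(a), a, m(cons(s(m(s(0), e, cons(e, 0))), s(e)), cons(e, m(s(0), e, cons(e, e))), e))   [R2 at 2]
3. m(s(a), a, m(cons(s(m(s(0), e, cons(e, 0))), s(e)), cons(e, m(s(0), e, cons(e, e))), e))  →  m(s(a), a, cons(e, m(s(0), e, cons(e, e))))   [R2 at 3]
4. m(s(a), a, cons(e, m(s(0), e, cons(e, e))))  →  m(s(0), e, cons(e, e))   [R3 at ε]
5. m(s(0), e, cons(e, e))  →  e   [R3 at ε]

e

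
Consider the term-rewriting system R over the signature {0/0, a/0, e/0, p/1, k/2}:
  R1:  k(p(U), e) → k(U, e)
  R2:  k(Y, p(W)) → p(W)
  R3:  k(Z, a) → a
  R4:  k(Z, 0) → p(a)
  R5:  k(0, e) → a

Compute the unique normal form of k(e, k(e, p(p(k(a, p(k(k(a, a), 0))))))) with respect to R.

p(p(p(p(a))))

1. k(e, k(e, p(p(k(a, p(k(k(a, a), 0)))))))  →  k(e, p(p(k(a, p(k(k(a, a), 0))))))   [R2 at 2]
2. k(e, p(p(k(a, p(k(k(a, a), 0))))))  →  p(p(k(a, p(k(k(a, a), 0)))))   [R2 at ε]
3. p(p(k(a, p(k(k(a, a), 0)))))  →  p(p(p(k(k(a, a), 0))))   [R2 at 1.1]
4. p(p(p(k(k(a, a), 0))))  →  p(p(p(p(a))))   [R4 at 1.1.1]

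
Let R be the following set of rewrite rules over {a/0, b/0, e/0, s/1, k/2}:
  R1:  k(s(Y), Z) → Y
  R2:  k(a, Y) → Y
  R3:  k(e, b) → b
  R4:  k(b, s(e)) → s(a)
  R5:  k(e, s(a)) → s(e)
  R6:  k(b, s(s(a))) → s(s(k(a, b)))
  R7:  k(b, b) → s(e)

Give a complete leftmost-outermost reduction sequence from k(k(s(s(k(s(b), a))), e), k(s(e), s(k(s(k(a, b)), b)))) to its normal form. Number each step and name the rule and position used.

1. k(k(s(s(k(s(b), a))), e), k(s(e), s(k(s(k(a, b)), b))))  →  k(s(k(s(b), a)), k(s(e), s(k(s(k(a, b)), b))))   [R1 at 1]
2. k(s(k(s(b), a)), k(s(e), s(k(s(k(a, b)), b))))  →  k(s(b), a)   [R1 at ε]
3. k(s(b), a)  →  b   [R1 at ε]

b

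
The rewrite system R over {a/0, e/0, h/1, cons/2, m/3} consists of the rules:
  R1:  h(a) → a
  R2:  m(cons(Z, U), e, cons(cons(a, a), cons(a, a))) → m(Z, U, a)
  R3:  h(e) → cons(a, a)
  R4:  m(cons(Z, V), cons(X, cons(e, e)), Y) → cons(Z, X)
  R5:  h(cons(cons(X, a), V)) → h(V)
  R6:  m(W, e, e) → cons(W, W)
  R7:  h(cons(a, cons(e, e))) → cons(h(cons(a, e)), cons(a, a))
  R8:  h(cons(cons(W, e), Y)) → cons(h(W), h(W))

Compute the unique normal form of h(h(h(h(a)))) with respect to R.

a

1. h(h(h(h(a))))  →  h(h(h(a)))   [R1 at 1.1.1]
2. h(h(h(a)))  →  h(h(a))   [R1 at 1.1]
3. h(h(a))  →  h(a)   [R1 at 1]
4. h(a)  →  a   [R1 at ε]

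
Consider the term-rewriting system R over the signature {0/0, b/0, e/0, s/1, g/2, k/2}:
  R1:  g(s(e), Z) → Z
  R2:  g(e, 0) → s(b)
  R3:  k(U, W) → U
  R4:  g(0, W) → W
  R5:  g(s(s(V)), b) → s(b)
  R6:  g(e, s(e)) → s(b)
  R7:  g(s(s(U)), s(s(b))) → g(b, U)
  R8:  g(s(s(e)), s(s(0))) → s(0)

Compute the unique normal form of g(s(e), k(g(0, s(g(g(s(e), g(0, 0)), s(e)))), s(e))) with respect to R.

1. g(s(e), k(g(0, s(g(g(s(e), g(0, 0)), s(e)))), s(e)))  →  k(g(0, s(g(g(s(e), g(0, 0)), s(e)))), s(e))   [R1 at ε]
2. k(g(0, s(g(g(s(e), g(0, 0)), s(e)))), s(e))  →  g(0, s(g(g(s(e), g(0, 0)), s(e))))   [R3 at ε]
3. g(0, s(g(g(s(e), g(0, 0)), s(e))))  →  s(g(g(s(e), g(0, 0)), s(e)))   [R4 at ε]
4. s(g(g(s(e), g(0, 0)), s(e)))  →  s(g(g(0, 0), s(e)))   [R1 at 1.1]
5. s(g(g(0, 0), s(e)))  →  s(g(0, s(e)))   [R4 at 1.1]
6. s(g(0, s(e)))  →  s(s(e))   [R4 at 1]

s(s(e))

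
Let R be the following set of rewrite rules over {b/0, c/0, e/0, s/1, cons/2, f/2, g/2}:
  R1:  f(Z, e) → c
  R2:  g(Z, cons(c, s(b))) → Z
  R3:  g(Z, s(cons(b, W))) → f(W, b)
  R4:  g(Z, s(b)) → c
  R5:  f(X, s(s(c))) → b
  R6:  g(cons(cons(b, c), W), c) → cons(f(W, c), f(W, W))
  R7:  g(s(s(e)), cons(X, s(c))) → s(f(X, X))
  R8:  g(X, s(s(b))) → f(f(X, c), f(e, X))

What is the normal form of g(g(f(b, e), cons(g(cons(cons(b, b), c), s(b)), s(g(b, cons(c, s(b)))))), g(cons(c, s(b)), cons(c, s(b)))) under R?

c

1. g(g(f(b, e), cons(g(cons(cons(b, b), c), s(b)), s(g(b, cons(c, s(b)))))), g(cons(c, s(b)), cons(c, s(b))))  →  g(g(c, cons(g(cons(cons(b, b), c), s(b)), s(g(b, cons(c, s(b)))))), g(cons(c, s(b)), cons(c, s(b))))   [R1 at 1.1]
2. g(g(c, cons(g(cons(cons(b, b), c), s(b)), s(g(b, cons(c, s(b)))))), g(cons(c, s(b)), cons(c, s(b))))  →  g(g(c, cons(c, s(g(b, cons(c, s(b)))))), g(cons(c, s(b)), cons(c, s(b))))   [R4 at 1.2.1]
3. g(g(c, cons(c, s(g(b, cons(c, s(b)))))), g(cons(c, s(b)), cons(c, s(b))))  →  g(g(c, cons(c, s(b))), g(cons(c, s(b)), cons(c, s(b))))   [R2 at 1.2.2.1]
4. g(g(c, cons(c, s(b))), g(cons(c, s(b)), cons(c, s(b))))  →  g(c, g(cons(c, s(b)), cons(c, s(b))))   [R2 at 1]
5. g(c, g(cons(c, s(b)), cons(c, s(b))))  →  g(c, cons(c, s(b)))   [R2 at 2]
6. g(c, cons(c, s(b)))  →  c   [R2 at ε]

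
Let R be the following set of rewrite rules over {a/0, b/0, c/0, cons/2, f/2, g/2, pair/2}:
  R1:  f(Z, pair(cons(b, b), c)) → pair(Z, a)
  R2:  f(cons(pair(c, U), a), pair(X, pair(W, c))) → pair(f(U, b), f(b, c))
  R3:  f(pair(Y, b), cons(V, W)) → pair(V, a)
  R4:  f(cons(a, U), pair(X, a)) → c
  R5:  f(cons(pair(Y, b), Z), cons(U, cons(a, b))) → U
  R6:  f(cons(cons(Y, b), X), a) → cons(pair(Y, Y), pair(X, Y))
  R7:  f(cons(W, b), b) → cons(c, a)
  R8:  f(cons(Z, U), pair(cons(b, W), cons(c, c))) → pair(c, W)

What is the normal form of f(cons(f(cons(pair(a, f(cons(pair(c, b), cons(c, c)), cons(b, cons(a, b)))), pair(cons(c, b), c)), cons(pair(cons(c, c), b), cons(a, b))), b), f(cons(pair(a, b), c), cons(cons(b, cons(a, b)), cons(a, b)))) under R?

b

1. f(cons(f(cons(pair(a, f(cons(pair(c, b), cons(c, c)), cons(b, cons(a, b)))), pair(cons(c, b), c)), cons(pair(cons(c, c), b), cons(a, b))), b), f(cons(pair(a, b), c), cons(cons(b, cons(a, b)), cons(a, b))))  →  f(cons(f(cons(pair(a, b), pair(cons(c, b), c)), cons(pair(cons(c, c), b), cons(a, b))), b), f(cons(pair(a, b), c), cons(cons(b, cons(a, b)), cons(a, b))))   [R5 at 1.1.1.1.2]
2. f(cons(f(cons(pair(a, b), pair(cons(c, b), c)), cons(pair(cons(c, c), b), cons(a, b))), b), f(cons(pair(a, b), c), cons(cons(b, cons(a, b)), cons(a, b))))  →  f(cons(pair(cons(c, c), b), b), f(cons(pair(a, b), c), cons(cons(b, cons(a, b)), cons(a, b))))   [R5 at 1.1]
3. f(cons(pair(cons(c, c), b), b), f(cons(pair(a, b), c), cons(cons(b, cons(a, b)), cons(a, b))))  →  f(cons(pair(cons(c, c), b), b), cons(b, cons(a, b)))   [R5 at 2]
4. f(cons(pair(cons(c, c), b), b), cons(b, cons(a, b)))  →  b   [R5 at ε]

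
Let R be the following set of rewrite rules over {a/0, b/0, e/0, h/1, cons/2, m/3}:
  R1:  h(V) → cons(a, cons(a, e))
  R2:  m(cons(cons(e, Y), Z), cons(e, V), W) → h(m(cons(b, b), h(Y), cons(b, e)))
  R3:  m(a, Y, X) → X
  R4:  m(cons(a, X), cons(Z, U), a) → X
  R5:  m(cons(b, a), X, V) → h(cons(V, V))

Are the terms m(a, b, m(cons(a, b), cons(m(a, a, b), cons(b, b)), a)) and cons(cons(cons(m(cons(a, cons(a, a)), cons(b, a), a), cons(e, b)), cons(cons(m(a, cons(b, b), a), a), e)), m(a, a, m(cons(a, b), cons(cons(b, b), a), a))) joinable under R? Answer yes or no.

no — NF(t₁) = b, NF(t₂) = cons(cons(cons(cons(a, a), cons(e, b)), cons(cons(a, a), e)), b)

Reduce t₁ = m(a, b, m(cons(a, b), cons(m(a, a, b), cons(b, b)), a)):
1. m(a, b, m(cons(a, b), cons(m(a, a, b), cons(b, b)), a))  →  m(cons(a, b), cons(m(a, a, b), cons(b, b)), a)   [R3 at ε]
2. m(cons(a, b), cons(m(a, a, b), cons(b, b)), a)  →  b   [R4 at ε]

Reduce t₂ = cons(cons(cons(m(cons(a, cons(a, a)), cons(b, a), a), cons(e, b)), cons(cons(m(a, cons(b, b), a), a), e)), m(a, a, m(cons(a, b), cons(cons(b, b), a), a))):
1. cons(cons(cons(m(cons(a, cons(a, a)), cons(b, a), a), cons(e, b)), cons(cons(m(a, cons(b, b), a), a), e)), m(a, a, m(cons(a, b), cons(cons(b, b), a), a)))  →  cons(cons(cons(cons(a, a), cons(e, b)), cons(cons(m(a, cons(b, b), a), a), e)), m(a, a, m(cons(a, b), cons(cons(b, b), a), a)))   [R4 at 1.1.1]
2. cons(cons(cons(cons(a, a), cons(e, b)), cons(cons(m(a, cons(b, b), a), a), e)), m(a, a, m(cons(a, b), cons(cons(b, b), a), a)))  →  cons(cons(cons(cons(a, a), cons(e, b)), cons(cons(a, a), e)), m(a, a, m(cons(a, b), cons(cons(b, b), a), a)))   [R3 at 1.2.1.1]
3. cons(cons(cons(cons(a, a), cons(e, b)), cons(cons(a, a), e)), m(a, a, m(cons(a, b), cons(cons(b, b), a), a)))  →  cons(cons(cons(cons(a, a), cons(e, b)), cons(cons(a, a), e)), m(cons(a, b), cons(cons(b, b), a), a))   [R3 at 2]
4. cons(cons(cons(cons(a, a), cons(e, b)), cons(cons(a, a), e)), m(cons(a, b), cons(cons(b, b), a), a))  →  cons(cons(cons(cons(a, a), cons(e, b)), cons(cons(a, a), e)), b)   [R4 at 2]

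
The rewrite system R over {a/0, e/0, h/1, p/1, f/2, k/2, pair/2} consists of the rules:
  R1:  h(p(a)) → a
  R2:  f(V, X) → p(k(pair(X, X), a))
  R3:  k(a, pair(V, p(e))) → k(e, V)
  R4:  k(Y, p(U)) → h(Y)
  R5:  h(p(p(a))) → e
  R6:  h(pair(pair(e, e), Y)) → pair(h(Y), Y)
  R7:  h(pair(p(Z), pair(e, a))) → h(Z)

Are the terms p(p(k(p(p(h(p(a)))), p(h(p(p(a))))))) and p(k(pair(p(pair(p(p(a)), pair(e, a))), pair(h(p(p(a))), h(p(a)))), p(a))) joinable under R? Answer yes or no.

no — NF(t₁) = p(p(e)), NF(t₂) = p(a)

Reduce t₁ = p(p(k(p(p(h(p(a)))), p(h(p(p(a))))))):
1. p(p(k(p(p(h(p(a)))), p(h(p(p(a)))))))  →  p(p(h(p(p(h(p(a)))))))   [R4 at 1.1]
2. p(p(h(p(p(h(p(a)))))))  →  p(p(h(p(p(a)))))   [R1 at 1.1.1.1.1]
3. p(p(h(p(p(a)))))  →  p(p(e))   [R5 at 1.1]

Reduce t₂ = p(k(pair(p(pair(p(p(a)), pair(e, a))), pair(h(p(p(a))), h(p(a)))), p(a))):
1. p(k(pair(p(pair(p(p(a)), pair(e, a))), pair(h(p(p(a))), h(p(a)))), p(a)))  →  p(h(pair(p(pair(p(p(a)), pair(e, a))), pair(h(p(p(a))), h(p(a))))))   [R4 at 1]
2. p(h(pair(p(pair(p(p(a)), pair(e, a))), pair(h(p(p(a))), h(p(a))))))  →  p(h(pair(p(pair(p(p(a)), pair(e, a))), pair(e, h(p(a))))))   [R5 at 1.1.2.1]
3. p(h(pair(p(pair(p(p(a)), pair(e, a))), pair(e, h(p(a))))))  →  p(h(pair(p(pair(p(p(a)), pair(e, a))), pair(e, a))))   [R1 at 1.1.2.2]
4. p(h(pair(p(pair(p(p(a)), pair(e, a))), pair(e, a))))  →  p(h(pair(p(p(a)), pair(e, a))))   [R7 at 1]
5. p(h(pair(p(p(a)), pair(e, a))))  →  p(h(p(a)))   [R7 at 1]
6. p(h(p(a)))  →  p(a)   [R1 at 1]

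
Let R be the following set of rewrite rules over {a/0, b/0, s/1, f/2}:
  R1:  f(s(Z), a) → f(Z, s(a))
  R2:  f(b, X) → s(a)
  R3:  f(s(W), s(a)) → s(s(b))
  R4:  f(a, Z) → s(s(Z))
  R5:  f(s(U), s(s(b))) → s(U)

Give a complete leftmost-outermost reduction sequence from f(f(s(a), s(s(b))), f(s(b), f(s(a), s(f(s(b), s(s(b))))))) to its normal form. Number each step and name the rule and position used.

1. f(f(s(a), s(s(b))), f(s(b), f(s(a), s(f(s(b), s(s(b)))))))  →  f(s(a), f(s(b), f(s(a), s(f(s(b), s(s(b)))))))   [R5 at 1]
2. f(s(a), f(s(b), f(s(a), s(f(s(b), s(s(b)))))))  →  f(s(a), f(s(b), f(s(a), s(s(b)))))   [R5 at 2.2.2.1]
3. f(s(a), f(s(b), f(s(a), s(s(b)))))  →  f(s(a), f(s(b), s(a)))   [R5 at 2.2]
4. f(s(a), f(s(b), s(a)))  →  f(s(a), s(s(b)))   [R3 at 2]
5. f(s(a), s(s(b)))  →  s(a)   [R5 at ε]

s(a)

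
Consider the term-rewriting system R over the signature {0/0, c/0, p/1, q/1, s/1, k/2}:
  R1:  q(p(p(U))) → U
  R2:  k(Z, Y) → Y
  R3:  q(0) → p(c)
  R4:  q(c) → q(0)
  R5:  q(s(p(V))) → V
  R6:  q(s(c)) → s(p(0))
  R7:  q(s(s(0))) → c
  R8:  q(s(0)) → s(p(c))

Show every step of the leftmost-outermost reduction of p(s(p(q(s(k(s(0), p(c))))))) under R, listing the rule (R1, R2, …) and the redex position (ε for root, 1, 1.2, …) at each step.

p(s(p(c)))

1. p(s(p(q(s(k(s(0), p(c)))))))  →  p(s(p(q(s(p(c))))))   [R2 at 1.1.1.1.1]
2. p(s(p(q(s(p(c))))))  →  p(s(p(c)))   [R5 at 1.1.1]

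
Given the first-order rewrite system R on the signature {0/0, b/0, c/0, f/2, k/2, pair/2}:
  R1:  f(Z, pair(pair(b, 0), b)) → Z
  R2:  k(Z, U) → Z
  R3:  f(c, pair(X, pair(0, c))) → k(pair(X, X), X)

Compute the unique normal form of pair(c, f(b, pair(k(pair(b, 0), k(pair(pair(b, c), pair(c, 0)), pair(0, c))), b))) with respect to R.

1. pair(c, f(b, pair(k(pair(b, 0), k(pair(pair(b, c), pair(c, 0)), pair(0, c))), b)))  →  pair(c, f(b, pair(pair(b, 0), b)))   [R2 at 2.2.1]
2. pair(c, f(b, pair(pair(b, 0), b)))  →  pair(c, b)   [R1 at 2]

pair(c, b)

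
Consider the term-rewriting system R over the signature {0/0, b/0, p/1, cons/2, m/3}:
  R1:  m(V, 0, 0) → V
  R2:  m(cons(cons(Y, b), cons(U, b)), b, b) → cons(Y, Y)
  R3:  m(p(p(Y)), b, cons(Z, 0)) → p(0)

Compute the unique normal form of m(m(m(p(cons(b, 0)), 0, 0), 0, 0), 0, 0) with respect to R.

1. m(m(m(p(cons(b, 0)), 0, 0), 0, 0), 0, 0)  →  m(m(p(cons(b, 0)), 0, 0), 0, 0)   [R1 at ε]
2. m(m(p(cons(b, 0)), 0, 0), 0, 0)  →  m(p(cons(b, 0)), 0, 0)   [R1 at ε]
3. m(p(cons(b, 0)), 0, 0)  →  p(cons(b, 0))   [R1 at ε]

p(cons(b, 0))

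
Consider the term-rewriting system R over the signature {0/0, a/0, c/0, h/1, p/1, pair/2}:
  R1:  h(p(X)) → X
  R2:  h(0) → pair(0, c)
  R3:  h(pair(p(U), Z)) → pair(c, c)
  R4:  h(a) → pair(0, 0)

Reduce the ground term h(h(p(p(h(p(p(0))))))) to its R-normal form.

p(0)

1. h(h(p(p(h(p(p(0)))))))  →  h(p(h(p(p(0)))))   [R1 at 1]
2. h(p(h(p(p(0)))))  →  h(p(p(0)))   [R1 at ε]
3. h(p(p(0)))  →  p(0)   [R1 at ε]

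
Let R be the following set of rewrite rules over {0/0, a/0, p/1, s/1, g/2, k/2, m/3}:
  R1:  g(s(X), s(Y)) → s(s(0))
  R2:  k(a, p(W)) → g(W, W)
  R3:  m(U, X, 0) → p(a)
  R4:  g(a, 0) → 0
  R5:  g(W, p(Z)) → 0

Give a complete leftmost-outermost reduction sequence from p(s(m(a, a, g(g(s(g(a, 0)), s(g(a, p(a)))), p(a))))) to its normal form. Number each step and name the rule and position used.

1. p(s(m(a, a, g(g(s(g(a, 0)), s(g(a, p(a)))), p(a)))))  →  p(s(m(a, a, 0)))   [R5 at 1.1.3]
2. p(s(m(a, a, 0)))  →  p(s(p(a)))   [R3 at 1.1]

p(s(p(a)))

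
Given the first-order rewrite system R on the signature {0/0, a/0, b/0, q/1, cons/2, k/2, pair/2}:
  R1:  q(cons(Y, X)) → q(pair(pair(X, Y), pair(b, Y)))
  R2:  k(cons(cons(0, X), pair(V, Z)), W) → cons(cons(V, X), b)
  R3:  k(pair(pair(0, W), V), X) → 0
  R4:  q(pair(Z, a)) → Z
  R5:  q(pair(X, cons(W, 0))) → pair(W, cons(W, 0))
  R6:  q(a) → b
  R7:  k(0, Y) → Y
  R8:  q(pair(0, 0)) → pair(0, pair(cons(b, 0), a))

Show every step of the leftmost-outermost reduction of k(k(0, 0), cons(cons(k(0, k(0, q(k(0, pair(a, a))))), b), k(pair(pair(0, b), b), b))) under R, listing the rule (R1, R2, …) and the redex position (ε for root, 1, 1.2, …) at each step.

cons(cons(a, b), 0)

1. k(k(0, 0), cons(cons(k(0, k(0, q(k(0, pair(a, a))))), b), k(pair(pair(0, b), b), b)))  →  k(0, cons(cons(k(0, k(0, q(k(0, pair(a, a))))), b), k(pair(pair(0, b), b), b)))   [R7 at 1]
2. k(0, cons(cons(k(0, k(0, q(k(0, pair(a, a))))), b), k(pair(pair(0, b), b), b)))  →  cons(cons(k(0, k(0, q(k(0, pair(a, a))))), b), k(pair(pair(0, b), b), b))   [R7 at ε]
3. cons(cons(k(0, k(0, q(k(0, pair(a, a))))), b), k(pair(pair(0, b), b), b))  →  cons(cons(k(0, q(k(0, pair(a, a)))), b), k(pair(pair(0, b), b), b))   [R7 at 1.1]
4. cons(cons(k(0, q(k(0, pair(a, a)))), b), k(pair(pair(0, b), b), b))  →  cons(cons(q(k(0, pair(a, a))), b), k(pair(pair(0, b), b), b))   [R7 at 1.1]
5. cons(cons(q(k(0, pair(a, a))), b), k(pair(pair(0, b), b), b))  →  cons(cons(q(pair(a, a)), b), k(pair(pair(0, b), b), b))   [R7 at 1.1.1]
6. cons(cons(q(pair(a, a)), b), k(pair(pair(0, b), b), b))  →  cons(cons(a, b), k(pair(pair(0, b), b), b))   [R4 at 1.1]
7. cons(cons(a, b), k(pair(pair(0, b), b), b))  →  cons(cons(a, b), 0)   [R3 at 2]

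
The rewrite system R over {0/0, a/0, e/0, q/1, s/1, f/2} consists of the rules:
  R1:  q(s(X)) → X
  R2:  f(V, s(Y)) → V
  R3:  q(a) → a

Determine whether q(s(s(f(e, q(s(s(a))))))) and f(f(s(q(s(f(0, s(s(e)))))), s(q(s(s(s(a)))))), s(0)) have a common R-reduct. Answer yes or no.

Reduce t₁ = q(s(s(f(e, q(s(s(a))))))):
1. q(s(s(f(e, q(s(s(a)))))))  →  s(f(e, q(s(s(a)))))   [R1 at ε]
2. s(f(e, q(s(s(a)))))  →  s(f(e, s(a)))   [R1 at 1.2]
3. s(f(e, s(a)))  →  s(e)   [R2 at 1]

Reduce t₂ = f(f(s(q(s(f(0, s(s(e)))))), s(q(s(s(s(a)))))), s(0)):
1. f(f(s(q(s(f(0, s(s(e)))))), s(q(s(s(s(a)))))), s(0))  →  f(s(q(s(f(0, s(s(e)))))), s(q(s(s(s(a))))))   [R2 at ε]
2. f(s(q(s(f(0, s(s(e)))))), s(q(s(s(s(a))))))  →  s(q(s(f(0, s(s(e))))))   [R2 at ε]
3. s(q(s(f(0, s(s(e))))))  →  s(f(0, s(s(e))))   [R1 at 1]
4. s(f(0, s(s(e))))  →  s(0)   [R2 at 1]

no — NF(t₁) = s(e), NF(t₂) = s(0)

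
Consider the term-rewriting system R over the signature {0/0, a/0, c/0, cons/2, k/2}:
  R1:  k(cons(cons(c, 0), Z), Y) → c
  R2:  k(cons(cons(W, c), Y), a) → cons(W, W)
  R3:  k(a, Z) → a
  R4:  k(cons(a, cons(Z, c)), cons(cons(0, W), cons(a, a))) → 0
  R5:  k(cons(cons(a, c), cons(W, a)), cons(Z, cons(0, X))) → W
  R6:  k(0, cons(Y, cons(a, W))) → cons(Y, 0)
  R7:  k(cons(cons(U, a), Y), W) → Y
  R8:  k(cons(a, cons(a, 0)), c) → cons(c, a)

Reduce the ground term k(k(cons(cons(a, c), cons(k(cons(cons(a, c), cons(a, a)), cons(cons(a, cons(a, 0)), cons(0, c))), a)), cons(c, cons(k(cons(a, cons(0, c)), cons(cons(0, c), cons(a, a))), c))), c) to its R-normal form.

a

1. k(k(cons(cons(a, c), cons(k(cons(cons(a, c), cons(a, a)), cons(cons(a, cons(a, 0)), cons(0, c))), a)), cons(c, cons(k(cons(a, cons(0, c)), cons(cons(0, c), cons(a, a))), c))), c)  →  k(k(cons(cons(a, c), cons(a, a)), cons(c, cons(k(cons(a, cons(0, c)), cons(cons(0, c), cons(a, a))), c))), c)   [R5 at 1.1.2.1]
2. k(k(cons(cons(a, c), cons(a, a)), cons(c, cons(k(cons(a, cons(0, c)), cons(cons(0, c), cons(a, a))), c))), c)  →  k(k(cons(cons(a, c), cons(a, a)), cons(c, cons(0, c))), c)   [R4 at 1.2.2.1]
3. k(k(cons(cons(a, c), cons(a, a)), cons(c, cons(0, c))), c)  →  k(a, c)   [R5 at 1]
4. k(a, c)  →  a   [R3 at ε]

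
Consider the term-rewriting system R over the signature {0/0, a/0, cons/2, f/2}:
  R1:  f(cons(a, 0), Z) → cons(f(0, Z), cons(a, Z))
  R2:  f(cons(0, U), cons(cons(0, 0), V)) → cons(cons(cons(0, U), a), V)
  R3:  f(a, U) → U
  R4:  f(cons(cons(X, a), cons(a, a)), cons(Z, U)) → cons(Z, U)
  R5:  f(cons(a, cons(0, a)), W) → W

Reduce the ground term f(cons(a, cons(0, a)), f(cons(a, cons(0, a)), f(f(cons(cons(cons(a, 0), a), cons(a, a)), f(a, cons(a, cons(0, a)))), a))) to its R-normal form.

1. f(cons(a, cons(0, a)), f(cons(a, cons(0, a)), f(f(cons(cons(cons(a, 0), a), cons(a, a)), f(a, cons(a, cons(0, a)))), a)))  →  f(cons(a, cons(0, a)), f(f(cons(cons(cons(a, 0), a), cons(a, a)), f(a, cons(a, cons(0, a)))), a))   [R5 at ε]
2. f(cons(a, cons(0, a)), f(f(cons(cons(cons(a, 0), a), cons(a, a)), f(a, cons(a, cons(0, a)))), a))  →  f(f(cons(cons(cons(a, 0), a), cons(a, a)), f(a, cons(a, cons(0, a)))), a)   [R5 at ε]
3. f(f(cons(cons(cons(a, 0), a), cons(a, a)), f(a, cons(a, cons(0, a)))), a)  →  f(f(cons(cons(cons(a, 0), a), cons(a, a)), cons(a, cons(0, a))), a)   [R3 at 1.2]
4. f(f(cons(cons(cons(a, 0), a), cons(a, a)), cons(a, cons(0, a))), a)  →  f(cons(a, cons(0, a)), a)   [R4 at 1]
5. f(cons(a, cons(0, a)), a)  →  a   [R5 at ε]

a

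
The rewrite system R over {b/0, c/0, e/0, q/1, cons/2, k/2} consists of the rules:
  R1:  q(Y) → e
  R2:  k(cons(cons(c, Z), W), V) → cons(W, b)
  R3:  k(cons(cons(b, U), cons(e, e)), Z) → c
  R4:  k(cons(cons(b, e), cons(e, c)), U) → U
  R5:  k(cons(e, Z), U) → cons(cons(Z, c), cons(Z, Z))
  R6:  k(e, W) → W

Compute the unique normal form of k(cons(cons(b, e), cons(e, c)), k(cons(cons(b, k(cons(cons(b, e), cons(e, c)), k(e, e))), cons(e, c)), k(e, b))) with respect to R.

b

1. k(cons(cons(b, e), cons(e, c)), k(cons(cons(b, k(cons(cons(b, e), cons(e, c)), k(e, e))), cons(e, c)), k(e, b)))  →  k(cons(cons(b, k(cons(cons(b, e), cons(e, c)), k(e, e))), cons(e, c)), k(e, b))   [R4 at ε]
2. k(cons(cons(b, k(cons(cons(b, e), cons(e, c)), k(e, e))), cons(e, c)), k(e, b))  →  k(cons(cons(b, k(e, e)), cons(e, c)), k(e, b))   [R4 at 1.1.2]
3. k(cons(cons(b, k(e, e)), cons(e, c)), k(e, b))  →  k(cons(cons(b, e), cons(e, c)), k(e, b))   [R6 at 1.1.2]
4. k(cons(cons(b, e), cons(e, c)), k(e, b))  →  k(e, b)   [R4 at ε]
5. k(e, b)  →  b   [R6 at ε]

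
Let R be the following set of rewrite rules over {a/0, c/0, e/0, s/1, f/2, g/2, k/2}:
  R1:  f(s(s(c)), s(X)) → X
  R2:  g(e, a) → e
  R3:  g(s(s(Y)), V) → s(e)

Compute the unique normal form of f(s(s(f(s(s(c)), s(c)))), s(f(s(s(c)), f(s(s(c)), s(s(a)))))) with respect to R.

1. f(s(s(f(s(s(c)), s(c)))), s(f(s(s(c)), f(s(s(c)), s(s(a))))))  →  f(s(s(c)), s(f(s(s(c)), f(s(s(c)), s(s(a))))))   [R1 at 1.1.1]
2. f(s(s(c)), s(f(s(s(c)), f(s(s(c)), s(s(a))))))  →  f(s(s(c)), f(s(s(c)), s(s(a))))   [R1 at ε]
3. f(s(s(c)), f(s(s(c)), s(s(a))))  →  f(s(s(c)), s(a))   [R1 at 2]
4. f(s(s(c)), s(a))  →  a   [R1 at ε]

a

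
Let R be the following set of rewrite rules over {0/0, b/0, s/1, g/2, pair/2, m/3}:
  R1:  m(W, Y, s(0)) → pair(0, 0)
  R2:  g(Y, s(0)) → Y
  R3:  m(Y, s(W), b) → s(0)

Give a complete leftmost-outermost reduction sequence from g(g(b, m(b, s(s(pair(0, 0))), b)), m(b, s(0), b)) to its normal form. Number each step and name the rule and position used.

1. g(g(b, m(b, s(s(pair(0, 0))), b)), m(b, s(0), b))  →  g(g(b, s(0)), m(b, s(0), b))   [R3 at 1.2]
2. g(g(b, s(0)), m(b, s(0), b))  →  g(b, m(b, s(0), b))   [R2 at 1]
3. g(b, m(b, s(0), b))  →  g(b, s(0))   [R3 at 2]
4. g(b, s(0))  →  b   [R2 at ε]

b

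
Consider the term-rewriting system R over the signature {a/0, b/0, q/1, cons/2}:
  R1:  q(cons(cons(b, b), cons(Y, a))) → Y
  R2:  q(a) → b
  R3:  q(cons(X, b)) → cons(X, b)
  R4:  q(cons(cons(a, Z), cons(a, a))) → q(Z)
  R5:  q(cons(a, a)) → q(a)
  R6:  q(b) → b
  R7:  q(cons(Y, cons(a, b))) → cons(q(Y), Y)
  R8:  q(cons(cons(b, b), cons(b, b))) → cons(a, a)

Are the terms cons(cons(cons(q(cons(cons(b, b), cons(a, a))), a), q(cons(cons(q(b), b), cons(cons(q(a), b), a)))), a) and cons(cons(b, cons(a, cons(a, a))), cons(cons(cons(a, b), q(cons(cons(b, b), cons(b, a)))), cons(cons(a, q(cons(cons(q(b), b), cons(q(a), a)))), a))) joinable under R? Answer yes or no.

Reduce t₁ = cons(cons(cons(q(cons(cons(b, b), cons(a, a))), a), q(cons(cons(q(b), b), cons(cons(q(a), b), a)))), a):
1. cons(cons(cons(q(cons(cons(b, b), cons(a, a))), a), q(cons(cons(q(b), b), cons(cons(q(a), b), a)))), a)  →  cons(cons(cons(a, a), q(cons(cons(q(b), b), cons(cons(q(a), b), a)))), a)   [R1 at 1.1.1]
2. cons(cons(cons(a, a), q(cons(cons(q(b), b), cons(cons(q(a), b), a)))), a)  →  cons(cons(cons(a, a), q(cons(cons(b, b), cons(cons(q(a), b), a)))), a)   [R6 at 1.2.1.1.1]
3. cons(cons(cons(a, a), q(cons(cons(b, b), cons(cons(q(a), b), a)))), a)  →  cons(cons(cons(a, a), cons(q(a), b)), a)   [R1 at 1.2]
4. cons(cons(cons(a, a), cons(q(a), b)), a)  →  cons(cons(cons(a, a), cons(b, b)), a)   [R2 at 1.2.1]

Reduce t₂ = cons(cons(b, cons(a, cons(a, a))), cons(cons(cons(a, b), q(cons(cons(b, b), cons(b, a)))), cons(cons(a, q(cons(cons(q(b), b), cons(q(a), a)))), a))):
1. cons(cons(b, cons(a, cons(a, a))), cons(cons(cons(a, b), q(cons(cons(b, b), cons(b, a)))), cons(cons(a, q(cons(cons(q(b), b), cons(q(a), a)))), a)))  →  cons(cons(b, cons(a, cons(a, a))), cons(cons(cons(a, b), b), cons(cons(a, q(cons(cons(q(b), b), cons(q(a), a)))), a)))   [R1 at 2.1.2]
2. cons(cons(b, cons(a, cons(a, a))), cons(cons(cons(a, b), b), cons(cons(a, q(cons(cons(q(b), b), cons(q(a), a)))), a)))  →  cons(cons(b, cons(a, cons(a, a))), cons(cons(cons(a, b), b), cons(cons(a, q(cons(cons(b, b), cons(q(a), a)))), a)))   [R6 at 2.2.1.2.1.1.1]
3. cons(cons(b, cons(a, cons(a, a))), cons(cons(cons(a, b), b), cons(cons(a, q(cons(cons(b, b), cons(q(a), a)))), a)))  →  cons(cons(b, cons(a, cons(a, a))), cons(cons(cons(a, b), b), cons(cons(a, q(a)), a)))   [R1 at 2.2.1.2]
4. cons(cons(b, cons(a, cons(a, a))), cons(cons(cons(a, b), b), cons(cons(a, q(a)), a)))  →  cons(cons(b, cons(a, cons(a, a))), cons(cons(cons(a, b), b), cons(cons(a, b), a)))   [R2 at 2.2.1.2]

no — NF(t₁) = cons(cons(cons(a, a), cons(b, b)), a), NF(t₂) = cons(cons(b, cons(a, cons(a, a))), cons(cons(cons(a, b), b), cons(cons(a, b), a)))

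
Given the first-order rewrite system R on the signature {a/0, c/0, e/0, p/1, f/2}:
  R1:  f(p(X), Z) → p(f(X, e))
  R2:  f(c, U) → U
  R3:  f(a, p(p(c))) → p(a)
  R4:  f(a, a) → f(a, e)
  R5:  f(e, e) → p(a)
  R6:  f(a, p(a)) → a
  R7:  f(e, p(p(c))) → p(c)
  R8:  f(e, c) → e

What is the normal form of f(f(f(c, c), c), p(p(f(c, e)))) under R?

p(p(e))

1. f(f(f(c, c), c), p(p(f(c, e))))  →  f(f(c, c), p(p(f(c, e))))   [R2 at 1.1]
2. f(f(c, c), p(p(f(c, e))))  →  f(c, p(p(f(c, e))))   [R2 at 1]
3. f(c, p(p(f(c, e))))  →  p(p(f(c, e)))   [R2 at ε]
4. p(p(f(c, e)))  →  p(p(e))   [R2 at 1.1]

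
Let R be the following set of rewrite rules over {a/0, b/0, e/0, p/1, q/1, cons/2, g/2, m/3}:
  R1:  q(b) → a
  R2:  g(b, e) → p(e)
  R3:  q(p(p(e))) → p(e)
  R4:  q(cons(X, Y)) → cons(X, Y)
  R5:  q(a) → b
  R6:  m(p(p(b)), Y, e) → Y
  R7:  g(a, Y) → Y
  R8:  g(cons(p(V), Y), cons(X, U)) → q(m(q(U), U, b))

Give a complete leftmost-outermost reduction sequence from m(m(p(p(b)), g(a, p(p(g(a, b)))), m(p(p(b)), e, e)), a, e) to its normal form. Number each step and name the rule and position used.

1. m(m(p(p(b)), g(a, p(p(g(a, b)))), m(p(p(b)), e, e)), a, e)  →  m(m(p(p(b)), p(p(g(a, b))), m(p(p(b)), e, e)), a, e)   [R7 at 1.2]
2. m(m(p(p(b)), p(p(g(a, b))), m(p(p(b)), e, e)), a, e)  →  m(m(p(p(b)), p(p(b)), m(p(p(b)), e, e)), a, e)   [R7 at 1.2.1.1]
3. m(m(p(p(b)), p(p(b)), m(p(p(b)), e, e)), a, e)  →  m(m(p(p(b)), p(p(b)), e), a, e)   [R6 at 1.3]
4. m(m(p(p(b)), p(p(b)), e), a, e)  →  m(p(p(b)), a, e)   [R6 at 1]
5. m(p(p(b)), a, e)  →  a   [R6 at ε]

a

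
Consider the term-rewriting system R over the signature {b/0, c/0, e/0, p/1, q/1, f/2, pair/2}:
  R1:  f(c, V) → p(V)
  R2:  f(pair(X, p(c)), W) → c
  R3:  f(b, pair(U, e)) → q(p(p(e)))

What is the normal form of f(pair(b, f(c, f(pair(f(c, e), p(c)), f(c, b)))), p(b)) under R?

1. f(pair(b, f(c, f(pair(f(c, e), p(c)), f(c, b)))), p(b))  →  f(pair(b, p(f(pair(f(c, e), p(c)), f(c, b)))), p(b))   [R1 at 1.2]
2. f(pair(b, p(f(pair(f(c, e), p(c)), f(c, b)))), p(b))  →  f(pair(b, p(c)), p(b))   [R2 at 1.2.1]
3. f(pair(b, p(c)), p(b))  →  c   [R2 at ε]

c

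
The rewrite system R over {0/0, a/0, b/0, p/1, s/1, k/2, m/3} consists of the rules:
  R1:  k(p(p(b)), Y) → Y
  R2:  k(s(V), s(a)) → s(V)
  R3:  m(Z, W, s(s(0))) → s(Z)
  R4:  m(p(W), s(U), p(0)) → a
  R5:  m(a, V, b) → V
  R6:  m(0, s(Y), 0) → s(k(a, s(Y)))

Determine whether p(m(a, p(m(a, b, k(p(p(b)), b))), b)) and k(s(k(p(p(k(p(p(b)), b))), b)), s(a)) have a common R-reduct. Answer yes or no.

no — NF(t₁) = p(p(b)), NF(t₂) = s(b)

Reduce t₁ = p(m(a, p(m(a, b, k(p(p(b)), b))), b)):
1. p(m(a, p(m(a, b, k(p(p(b)), b))), b))  →  p(p(m(a, b, k(p(p(b)), b))))   [R5 at 1]
2. p(p(m(a, b, k(p(p(b)), b))))  →  p(p(m(a, b, b)))   [R1 at 1.1.3]
3. p(p(m(a, b, b)))  →  p(p(b))   [R5 at 1.1]

Reduce t₂ = k(s(k(p(p(k(p(p(b)), b))), b)), s(a)):
1. k(s(k(p(p(k(p(p(b)), b))), b)), s(a))  →  s(k(p(p(k(p(p(b)), b))), b))   [R2 at ε]
2. s(k(p(p(k(p(p(b)), b))), b))  →  s(k(p(p(b)), b))   [R1 at 1.1.1.1]
3. s(k(p(p(b)), b))  →  s(b)   [R1 at 1]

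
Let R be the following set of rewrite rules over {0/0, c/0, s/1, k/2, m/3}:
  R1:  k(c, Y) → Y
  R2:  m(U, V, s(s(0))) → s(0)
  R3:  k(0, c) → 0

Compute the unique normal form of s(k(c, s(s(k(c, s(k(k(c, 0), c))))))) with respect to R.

s(s(s(s(0))))

1. s(k(c, s(s(k(c, s(k(k(c, 0), c)))))))  →  s(s(s(k(c, s(k(k(c, 0), c))))))   [R1 at 1]
2. s(s(s(k(c, s(k(k(c, 0), c))))))  →  s(s(s(s(k(k(c, 0), c)))))   [R1 at 1.1.1]
3. s(s(s(s(k(k(c, 0), c)))))  →  s(s(s(s(k(0, c)))))   [R1 at 1.1.1.1.1]
4. s(s(s(s(k(0, c)))))  →  s(s(s(s(0))))   [R3 at 1.1.1.1]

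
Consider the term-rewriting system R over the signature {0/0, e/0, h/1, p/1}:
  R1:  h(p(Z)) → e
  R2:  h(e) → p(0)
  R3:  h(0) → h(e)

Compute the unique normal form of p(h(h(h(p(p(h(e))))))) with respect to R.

1. p(h(h(h(p(p(h(e)))))))  →  p(h(h(e)))   [R1 at 1.1.1]
2. p(h(h(e)))  →  p(h(p(0)))   [R2 at 1.1]
3. p(h(p(0)))  →  p(e)   [R1 at 1]

p(e)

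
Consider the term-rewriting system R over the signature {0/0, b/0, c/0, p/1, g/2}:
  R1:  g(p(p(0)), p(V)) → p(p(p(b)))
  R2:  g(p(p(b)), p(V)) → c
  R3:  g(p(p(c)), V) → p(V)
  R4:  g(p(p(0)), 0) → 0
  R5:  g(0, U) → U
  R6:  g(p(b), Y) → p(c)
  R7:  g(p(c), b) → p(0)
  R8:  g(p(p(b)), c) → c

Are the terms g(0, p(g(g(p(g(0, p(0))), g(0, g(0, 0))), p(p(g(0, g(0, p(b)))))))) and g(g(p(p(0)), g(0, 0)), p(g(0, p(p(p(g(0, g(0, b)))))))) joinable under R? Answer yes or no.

Reduce t₁ = g(0, p(g(g(p(g(0, p(0))), g(0, g(0, 0))), p(p(g(0, g(0, p(b)))))))):
1. g(0, p(g(g(p(g(0, p(0))), g(0, g(0, 0))), p(p(g(0, g(0, p(b))))))))  →  p(g(g(p(g(0, p(0))), g(0, g(0, 0))), p(p(g(0, g(0, p(b)))))))   [R5 at ε]
2. p(g(g(p(g(0, p(0))), g(0, g(0, 0))), p(p(g(0, g(0, p(b)))))))  →  p(g(g(p(p(0)), g(0, g(0, 0))), p(p(g(0, g(0, p(b)))))))   [R5 at 1.1.1.1]
3. p(g(g(p(p(0)), g(0, g(0, 0))), p(p(g(0, g(0, p(b)))))))  →  p(g(g(p(p(0)), g(0, 0)), p(p(g(0, g(0, p(b)))))))   [R5 at 1.1.2]
4. p(g(g(p(p(0)), g(0, 0)), p(p(g(0, g(0, p(b)))))))  →  p(g(g(p(p(0)), 0), p(p(g(0, g(0, p(b)))))))   [R5 at 1.1.2]
5. p(g(g(p(p(0)), 0), p(p(g(0, g(0, p(b)))))))  →  p(g(0, p(p(g(0, g(0, p(b)))))))   [R4 at 1.1]
6. p(g(0, p(p(g(0, g(0, p(b)))))))  →  p(p(p(g(0, g(0, p(b))))))   [R5 at 1]
7. p(p(p(g(0, g(0, p(b))))))  →  p(p(p(g(0, p(b)))))   [R5 at 1.1.1]
8. p(p(p(g(0, p(b)))))  →  p(p(p(p(b))))   [R5 at 1.1.1]

Reduce t₂ = g(g(p(p(0)), g(0, 0)), p(g(0, p(p(p(g(0, g(0, b)))))))):
1. g(g(p(p(0)), g(0, 0)), p(g(0, p(p(p(g(0, g(0, b))))))))  →  g(g(p(p(0)), 0), p(g(0, p(p(p(g(0, g(0, b))))))))   [R5 at 1.2]
2. g(g(p(p(0)), 0), p(g(0, p(p(p(g(0, g(0, b))))))))  →  g(0, p(g(0, p(p(p(g(0, g(0, b))))))))   [R4 at 1]
3. g(0, p(g(0, p(p(p(g(0, g(0, b))))))))  →  p(g(0, p(p(p(g(0, g(0, b)))))))   [R5 at ε]
4. p(g(0, p(p(p(g(0, g(0, b)))))))  →  p(p(p(p(g(0, g(0, b))))))   [R5 at 1]
5. p(p(p(p(g(0, g(0, b))))))  →  p(p(p(p(g(0, b)))))   [R5 at 1.1.1.1]
6. p(p(p(p(g(0, b)))))  →  p(p(p(p(b))))   [R5 at 1.1.1.1]

yes — NF(t₁) = p(p(p(p(b)))), NF(t₂) = p(p(p(p(b))))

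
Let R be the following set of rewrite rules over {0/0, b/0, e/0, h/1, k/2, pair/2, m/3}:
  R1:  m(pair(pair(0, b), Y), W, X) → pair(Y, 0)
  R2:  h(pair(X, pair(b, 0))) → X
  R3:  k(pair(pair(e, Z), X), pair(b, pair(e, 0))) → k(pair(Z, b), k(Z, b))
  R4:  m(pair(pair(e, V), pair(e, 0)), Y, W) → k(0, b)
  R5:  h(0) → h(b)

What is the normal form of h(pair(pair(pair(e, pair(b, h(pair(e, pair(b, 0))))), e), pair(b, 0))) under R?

1. h(pair(pair(pair(e, pair(b, h(pair(e, pair(b, 0))))), e), pair(b, 0)))  →  pair(pair(e, pair(b, h(pair(e, pair(b, 0))))), e)   [R2 at ε]
2. pair(pair(e, pair(b, h(pair(e, pair(b, 0))))), e)  →  pair(pair(e, pair(b, e)), e)   [R2 at 1.2.2]

pair(pair(e, pair(b, e)), e)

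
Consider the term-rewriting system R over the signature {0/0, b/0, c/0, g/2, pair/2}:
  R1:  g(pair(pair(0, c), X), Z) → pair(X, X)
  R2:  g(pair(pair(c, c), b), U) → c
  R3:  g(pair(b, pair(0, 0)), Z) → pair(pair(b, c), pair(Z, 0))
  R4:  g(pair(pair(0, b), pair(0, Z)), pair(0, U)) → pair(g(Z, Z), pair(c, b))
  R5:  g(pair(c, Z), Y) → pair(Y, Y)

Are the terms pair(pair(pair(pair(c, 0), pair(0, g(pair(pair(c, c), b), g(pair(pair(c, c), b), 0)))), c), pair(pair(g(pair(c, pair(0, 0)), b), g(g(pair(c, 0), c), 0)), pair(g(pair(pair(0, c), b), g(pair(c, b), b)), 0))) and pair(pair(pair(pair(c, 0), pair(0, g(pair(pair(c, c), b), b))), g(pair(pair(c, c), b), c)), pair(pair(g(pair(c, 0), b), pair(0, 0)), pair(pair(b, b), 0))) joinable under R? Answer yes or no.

yes — NF(t₁) = pair(pair(pair(pair(c, 0), pair(0, c)), c), pair(pair(pair(b, b), pair(0, 0)), pair(pair(b, b), 0))), NF(t₂) = pair(pair(pair(pair(c, 0), pair(0, c)), c), pair(pair(pair(b, b), pair(0, 0)), pair(pair(b, b), 0)))

Reduce t₁ = pair(pair(pair(pair(c, 0), pair(0, g(pair(pair(c, c), b), g(pair(pair(c, c), b), 0)))), c), pair(pair(g(pair(c, pair(0, 0)), b), g(g(pair(c, 0), c), 0)), pair(g(pair(pair(0, c), b), g(pair(c, b), b)), 0))):
1. pair(pair(pair(pair(c, 0), pair(0, g(pair(pair(c, c), b), g(pair(pair(c, c), b), 0)))), c), pair(pair(g(pair(c, pair(0, 0)), b), g(g(pair(c, 0), c), 0)), pair(g(pair(pair(0, c), b), g(pair(c, b), b)), 0)))  →  pair(pair(pair(pair(c, 0), pair(0, c)), c), pair(pair(g(pair(c, pair(0, 0)), b), g(g(pair(c, 0), c), 0)), pair(g(pair(pair(0, c), b), g(pair(c, b), b)), 0)))   [R2 at 1.1.2.2]
2. pair(pair(pair(pair(c, 0), pair(0, c)), c), pair(pair(g(pair(c, pair(0, 0)), b), g(g(pair(c, 0), c), 0)), pair(g(pair(pair(0, c), b), g(pair(c, b), b)), 0)))  →  pair(pair(pair(pair(c, 0), pair(0, c)), c), pair(pair(pair(b, b), g(g(pair(c, 0), c), 0)), pair(g(pair(pair(0, c), b), g(pair(c, b), b)), 0)))   [R5 at 2.1.1]
3. pair(pair(pair(pair(c, 0), pair(0, c)), c), pair(pair(pair(b, b), g(g(pair(c, 0), c), 0)), pair(g(pair(pair(0, c), b), g(pair(c, b), b)), 0)))  →  pair(pair(pair(pair(c, 0), pair(0, c)), c), pair(pair(pair(b, b), g(pair(c, c), 0)), pair(g(pair(pair(0, c), b), g(pair(c, b), b)), 0)))   [R5 at 2.1.2.1]
4. pair(pair(pair(pair(c, 0), pair(0, c)), c), pair(pair(pair(b, b), g(pair(c, c), 0)), pair(g(pair(pair(0, c), b), g(pair(c, b), b)), 0)))  →  pair(pair(pair(pair(c, 0), pair(0, c)), c), pair(pair(pair(b, b), pair(0, 0)), pair(g(pair(pair(0, c), b), g(pair(c, b), b)), 0)))   [R5 at 2.1.2]
5. pair(pair(pair(pair(c, 0), pair(0, c)), c), pair(pair(pair(b, b), pair(0, 0)), pair(g(pair(pair(0, c), b), g(pair(c, b), b)), 0)))  →  pair(pair(pair(pair(c, 0), pair(0, c)), c), pair(pair(pair(b, b), pair(0, 0)), pair(pair(b, b), 0)))   [R1 at 2.2.1]

Reduce t₂ = pair(pair(pair(pair(c, 0), pair(0, g(pair(pair(c, c), b), b))), g(pair(pair(c, c), b), c)), pair(pair(g(pair(c, 0), b), pair(0, 0)), pair(pair(b, b), 0))):
1. pair(pair(pair(pair(c, 0), pair(0, g(pair(pair(c, c), b), b))), g(pair(pair(c, c), b), c)), pair(pair(g(pair(c, 0), b), pair(0, 0)), pair(pair(b, b), 0)))  →  pair(pair(pair(pair(c, 0), pair(0, c)), g(pair(pair(c, c), b), c)), pair(pair(g(pair(c, 0), b), pair(0, 0)), pair(pair(b, b), 0)))   [R2 at 1.1.2.2]
2. pair(pair(pair(pair(c, 0), pair(0, c)), g(pair(pair(c, c), b), c)), pair(pair(g(pair(c, 0), b), pair(0, 0)), pair(pair(b, b), 0)))  →  pair(pair(pair(pair(c, 0), pair(0, c)), c), pair(pair(g(pair(c, 0), b), pair(0, 0)), pair(pair(b, b), 0)))   [R2 at 1.2]
3. pair(pair(pair(pair(c, 0), pair(0, c)), c), pair(pair(g(pair(c, 0), b), pair(0, 0)), pair(pair(b, b), 0)))  →  pair(pair(pair(pair(c, 0), pair(0, c)), c), pair(pair(pair(b, b), pair(0, 0)), pair(pair(b, b), 0)))   [R5 at 2.1.1]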